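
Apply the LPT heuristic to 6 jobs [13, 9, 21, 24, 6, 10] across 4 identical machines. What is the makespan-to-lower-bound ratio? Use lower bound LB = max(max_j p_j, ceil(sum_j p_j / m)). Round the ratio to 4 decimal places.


LPT order: [24, 21, 13, 10, 9, 6]
Machine loads after assignment: [24, 21, 19, 19]
LPT makespan = 24
Lower bound = max(max_job, ceil(total/4)) = max(24, 21) = 24
Ratio = 24 / 24 = 1.0

1.0


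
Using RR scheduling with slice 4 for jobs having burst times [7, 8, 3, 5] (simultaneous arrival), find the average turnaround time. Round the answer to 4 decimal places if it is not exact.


Time quantum = 4
Execution trace:
  J1 runs 4 units, time = 4
  J2 runs 4 units, time = 8
  J3 runs 3 units, time = 11
  J4 runs 4 units, time = 15
  J1 runs 3 units, time = 18
  J2 runs 4 units, time = 22
  J4 runs 1 units, time = 23
Finish times: [18, 22, 11, 23]
Average turnaround = 74/4 = 18.5

18.5


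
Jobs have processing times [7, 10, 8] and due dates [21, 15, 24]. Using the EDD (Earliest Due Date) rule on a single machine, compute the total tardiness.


Sort by due date (EDD order): [(10, 15), (7, 21), (8, 24)]
Compute completion times and tardiness:
  Job 1: p=10, d=15, C=10, tardiness=max(0,10-15)=0
  Job 2: p=7, d=21, C=17, tardiness=max(0,17-21)=0
  Job 3: p=8, d=24, C=25, tardiness=max(0,25-24)=1
Total tardiness = 1

1


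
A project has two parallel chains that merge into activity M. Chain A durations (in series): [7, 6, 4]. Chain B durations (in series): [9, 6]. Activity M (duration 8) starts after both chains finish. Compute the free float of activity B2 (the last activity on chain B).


ES(B2) = sum of predecessors on chain B = 9
EF(B2) = ES + duration = 9 + 6 = 15
Successor of B2 is M. ES(M) = max(sum(A), sum(B)) = max(17, 15) = 17
Free float = ES(successor) - EF(current) = 17 - 15 = 2

2


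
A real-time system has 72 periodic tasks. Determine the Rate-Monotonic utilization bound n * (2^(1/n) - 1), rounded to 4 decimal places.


Compute 2^(1/72) = 1.0096735332
Subtract 1: 1.0096735332 - 1 = 0.0096735332
Multiply by n: 72 * 0.0096735332 = 0.6964943904
Round to 4 dp: 0.6965

0.6965


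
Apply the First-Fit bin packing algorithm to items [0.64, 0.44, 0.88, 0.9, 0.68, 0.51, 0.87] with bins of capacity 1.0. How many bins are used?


Place items sequentially using First-Fit:
  Item 0.64 -> new Bin 1
  Item 0.44 -> new Bin 2
  Item 0.88 -> new Bin 3
  Item 0.9 -> new Bin 4
  Item 0.68 -> new Bin 5
  Item 0.51 -> Bin 2 (now 0.95)
  Item 0.87 -> new Bin 6
Total bins used = 6

6


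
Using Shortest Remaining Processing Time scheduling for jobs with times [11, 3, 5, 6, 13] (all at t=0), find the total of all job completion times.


Since all jobs arrive at t=0, SRPT equals SPT ordering.
SPT order: [3, 5, 6, 11, 13]
Completion times:
  Job 1: p=3, C=3
  Job 2: p=5, C=8
  Job 3: p=6, C=14
  Job 4: p=11, C=25
  Job 5: p=13, C=38
Total completion time = 3 + 8 + 14 + 25 + 38 = 88

88


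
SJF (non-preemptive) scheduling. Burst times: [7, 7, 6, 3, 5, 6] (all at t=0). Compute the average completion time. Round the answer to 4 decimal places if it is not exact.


SJF order (ascending): [3, 5, 6, 6, 7, 7]
Completion times:
  Job 1: burst=3, C=3
  Job 2: burst=5, C=8
  Job 3: burst=6, C=14
  Job 4: burst=6, C=20
  Job 5: burst=7, C=27
  Job 6: burst=7, C=34
Average completion = 106/6 = 17.6667

17.6667


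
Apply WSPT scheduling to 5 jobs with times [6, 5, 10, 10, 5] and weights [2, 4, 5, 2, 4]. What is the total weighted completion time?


Compute p/w ratios and sort ascending (WSPT): [(5, 4), (5, 4), (10, 5), (6, 2), (10, 2)]
Compute weighted completion times:
  Job (p=5,w=4): C=5, w*C=4*5=20
  Job (p=5,w=4): C=10, w*C=4*10=40
  Job (p=10,w=5): C=20, w*C=5*20=100
  Job (p=6,w=2): C=26, w*C=2*26=52
  Job (p=10,w=2): C=36, w*C=2*36=72
Total weighted completion time = 284

284


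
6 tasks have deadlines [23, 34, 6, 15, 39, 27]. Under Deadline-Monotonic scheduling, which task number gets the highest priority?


Sort tasks by relative deadline (ascending):
  Task 3: deadline = 6
  Task 4: deadline = 15
  Task 1: deadline = 23
  Task 6: deadline = 27
  Task 2: deadline = 34
  Task 5: deadline = 39
Priority order (highest first): [3, 4, 1, 6, 2, 5]
Highest priority task = 3

3


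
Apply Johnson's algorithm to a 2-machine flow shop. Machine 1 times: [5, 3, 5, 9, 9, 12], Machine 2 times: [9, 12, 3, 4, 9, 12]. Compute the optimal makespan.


Apply Johnson's rule:
  Group 1 (a <= b): [(2, 3, 12), (1, 5, 9), (5, 9, 9), (6, 12, 12)]
  Group 2 (a > b): [(4, 9, 4), (3, 5, 3)]
Optimal job order: [2, 1, 5, 6, 4, 3]
Schedule:
  Job 2: M1 done at 3, M2 done at 15
  Job 1: M1 done at 8, M2 done at 24
  Job 5: M1 done at 17, M2 done at 33
  Job 6: M1 done at 29, M2 done at 45
  Job 4: M1 done at 38, M2 done at 49
  Job 3: M1 done at 43, M2 done at 52
Makespan = 52

52


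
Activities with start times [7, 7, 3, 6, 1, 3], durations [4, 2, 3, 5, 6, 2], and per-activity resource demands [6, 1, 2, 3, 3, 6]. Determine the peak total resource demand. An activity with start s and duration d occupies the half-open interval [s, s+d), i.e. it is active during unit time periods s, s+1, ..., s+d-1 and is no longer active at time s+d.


Each activity i is active on [start_i, start_i + duration_i).
Compute total resource usage per time slot:
  t=0: active resources = [], total = 0
  t=1: active resources = [3], total = 3
  t=2: active resources = [3], total = 3
  t=3: active resources = [2, 3, 6], total = 11
  t=4: active resources = [2, 3, 6], total = 11
  t=5: active resources = [2, 3], total = 5
  t=6: active resources = [3, 3], total = 6
  t=7: active resources = [6, 1, 3], total = 10
  t=8: active resources = [6, 1, 3], total = 10
  t=9: active resources = [6, 3], total = 9
  t=10: active resources = [6, 3], total = 9
Peak resource demand = 11

11


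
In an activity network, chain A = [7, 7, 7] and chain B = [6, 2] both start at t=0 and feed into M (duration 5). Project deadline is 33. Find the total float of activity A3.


Forward pass: ES(A3) = sum of predecessors on chain A = 14
EF = ES + duration = 14 + 7 = 21
Backward pass: LF(M) = deadline = 33; LS(M) = 33 - 5 = 28
LF(A3) = LS(M) - sum(successors on chain A) = 28 - 0 = 28
LS = LF - duration = 28 - 7 = 21
Total float = LS - ES = 21 - 14 = 7

7


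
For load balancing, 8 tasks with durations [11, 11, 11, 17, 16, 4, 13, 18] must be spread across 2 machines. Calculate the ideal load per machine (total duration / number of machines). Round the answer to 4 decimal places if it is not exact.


Total processing time = 11 + 11 + 11 + 17 + 16 + 4 + 13 + 18 = 101
Number of machines = 2
Ideal balanced load = 101 / 2 = 50.5

50.5


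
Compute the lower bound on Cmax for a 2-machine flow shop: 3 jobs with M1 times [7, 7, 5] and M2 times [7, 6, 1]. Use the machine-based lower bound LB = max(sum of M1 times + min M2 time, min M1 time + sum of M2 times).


LB1 = sum(M1 times) + min(M2 times) = 19 + 1 = 20
LB2 = min(M1 times) + sum(M2 times) = 5 + 14 = 19
Lower bound = max(LB1, LB2) = max(20, 19) = 20

20


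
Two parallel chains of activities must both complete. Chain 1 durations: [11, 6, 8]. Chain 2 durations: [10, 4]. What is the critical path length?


Path A total = 11 + 6 + 8 = 25
Path B total = 10 + 4 = 14
Critical path = longest path = max(25, 14) = 25

25


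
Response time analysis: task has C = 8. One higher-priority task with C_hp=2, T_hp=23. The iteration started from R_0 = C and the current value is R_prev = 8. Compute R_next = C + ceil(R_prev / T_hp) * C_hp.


R_next = C + ceil(R_prev / T_hp) * C_hp
ceil(8 / 23) = ceil(0.3478) = 1
Interference = 1 * 2 = 2
R_next = 8 + 2 = 10

10


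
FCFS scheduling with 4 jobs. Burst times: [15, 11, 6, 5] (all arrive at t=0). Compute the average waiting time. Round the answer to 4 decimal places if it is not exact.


FCFS order (as given): [15, 11, 6, 5]
Waiting times:
  Job 1: wait = 0
  Job 2: wait = 15
  Job 3: wait = 26
  Job 4: wait = 32
Sum of waiting times = 73
Average waiting time = 73/4 = 18.25

18.25


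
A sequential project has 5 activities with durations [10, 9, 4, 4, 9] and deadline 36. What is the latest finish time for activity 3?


LF(activity 3) = deadline - sum of successor durations
Successors: activities 4 through 5 with durations [4, 9]
Sum of successor durations = 13
LF = 36 - 13 = 23

23


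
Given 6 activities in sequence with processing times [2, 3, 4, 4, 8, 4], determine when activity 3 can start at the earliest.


Activity 3 starts after activities 1 through 2 complete.
Predecessor durations: [2, 3]
ES = 2 + 3 = 5

5


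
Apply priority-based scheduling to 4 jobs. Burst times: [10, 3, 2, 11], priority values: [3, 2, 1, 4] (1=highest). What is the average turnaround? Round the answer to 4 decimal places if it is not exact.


Sort by priority (ascending = highest first):
Order: [(1, 2), (2, 3), (3, 10), (4, 11)]
Completion times:
  Priority 1, burst=2, C=2
  Priority 2, burst=3, C=5
  Priority 3, burst=10, C=15
  Priority 4, burst=11, C=26
Average turnaround = 48/4 = 12.0

12.0


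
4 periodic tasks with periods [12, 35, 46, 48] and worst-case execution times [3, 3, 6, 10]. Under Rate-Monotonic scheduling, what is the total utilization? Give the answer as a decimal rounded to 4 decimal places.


Compute individual utilizations (exact fractions):
  Task 1: C/T = 3/12 = 1/4 (approx. 0.25)
  Task 2: C/T = 3/35 (approx. 0.0857)
  Task 3: C/T = 6/46 = 3/23 (approx. 0.1304)
  Task 4: C/T = 10/48 = 5/24 (approx. 0.2083)
Total utilization U = 1/4 + 3/35 + 3/23 + 5/24 = 13031/19320
Rounded to 4 decimal places: U = 0.6745
RM (Liu & Layland) bound for 4 tasks = 0.756828; compare with U = 13031/19320 (approx. 0.674482)
U <= bound, so schedulable by RM sufficient condition.

0.6745


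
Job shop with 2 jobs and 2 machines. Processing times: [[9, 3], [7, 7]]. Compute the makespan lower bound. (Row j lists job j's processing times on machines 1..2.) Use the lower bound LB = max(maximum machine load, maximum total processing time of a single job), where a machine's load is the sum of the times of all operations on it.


Machine loads:
  Machine 1: 9 + 7 = 16
  Machine 2: 3 + 7 = 10
Max machine load = 16
Job totals:
  Job 1: 12
  Job 2: 14
Max job total = 14
Lower bound = max(16, 14) = 16

16


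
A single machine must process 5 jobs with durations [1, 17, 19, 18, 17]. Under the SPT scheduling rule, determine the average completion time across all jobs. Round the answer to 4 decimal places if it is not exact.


Sort jobs by processing time (SPT order): [1, 17, 17, 18, 19]
Compute completion times sequentially:
  Job 1: processing = 1, completes at 1
  Job 2: processing = 17, completes at 18
  Job 3: processing = 17, completes at 35
  Job 4: processing = 18, completes at 53
  Job 5: processing = 19, completes at 72
Sum of completion times = 179
Average completion time = 179/5 = 35.8

35.8


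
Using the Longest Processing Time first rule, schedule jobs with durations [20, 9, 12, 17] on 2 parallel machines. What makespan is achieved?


Sort jobs in decreasing order (LPT): [20, 17, 12, 9]
Assign each job to the least loaded machine:
  Machine 1: jobs [20, 9], load = 29
  Machine 2: jobs [17, 12], load = 29
Makespan = max load = 29

29


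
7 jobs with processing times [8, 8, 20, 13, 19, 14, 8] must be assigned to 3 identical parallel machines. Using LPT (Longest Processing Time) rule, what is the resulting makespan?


Sort jobs in decreasing order (LPT): [20, 19, 14, 13, 8, 8, 8]
Assign each job to the least loaded machine:
  Machine 1: jobs [20, 8], load = 28
  Machine 2: jobs [19, 8, 8], load = 35
  Machine 3: jobs [14, 13], load = 27
Makespan = max load = 35

35


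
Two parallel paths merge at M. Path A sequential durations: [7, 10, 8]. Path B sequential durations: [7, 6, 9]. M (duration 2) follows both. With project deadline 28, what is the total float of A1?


Forward pass: ES(A1) = sum of predecessors on chain A = 0
EF = ES + duration = 0 + 7 = 7
Backward pass: LF(M) = deadline = 28; LS(M) = 28 - 2 = 26
LF(A1) = LS(M) - sum(successors on chain A) = 26 - 18 = 8
LS = LF - duration = 8 - 7 = 1
Total float = LS - ES = 1 - 0 = 1

1


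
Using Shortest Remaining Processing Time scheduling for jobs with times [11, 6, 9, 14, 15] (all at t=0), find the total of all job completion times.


Since all jobs arrive at t=0, SRPT equals SPT ordering.
SPT order: [6, 9, 11, 14, 15]
Completion times:
  Job 1: p=6, C=6
  Job 2: p=9, C=15
  Job 3: p=11, C=26
  Job 4: p=14, C=40
  Job 5: p=15, C=55
Total completion time = 6 + 15 + 26 + 40 + 55 = 142

142


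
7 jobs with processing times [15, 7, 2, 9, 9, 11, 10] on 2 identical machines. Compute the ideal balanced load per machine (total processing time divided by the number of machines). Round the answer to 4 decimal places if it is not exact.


Total processing time = 15 + 7 + 2 + 9 + 9 + 11 + 10 = 63
Number of machines = 2
Ideal balanced load = 63 / 2 = 31.5

31.5


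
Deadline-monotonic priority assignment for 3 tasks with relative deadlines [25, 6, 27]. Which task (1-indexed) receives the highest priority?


Sort tasks by relative deadline (ascending):
  Task 2: deadline = 6
  Task 1: deadline = 25
  Task 3: deadline = 27
Priority order (highest first): [2, 1, 3]
Highest priority task = 2

2


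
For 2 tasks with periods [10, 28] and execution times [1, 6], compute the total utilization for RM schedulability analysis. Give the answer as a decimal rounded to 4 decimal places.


Compute individual utilizations (exact fractions):
  Task 1: C/T = 1/10 (approx. 0.1)
  Task 2: C/T = 6/28 = 3/14 (approx. 0.2143)
Total utilization U = 1/10 + 3/14 = 11/35
Rounded to 4 decimal places: U = 0.3143
RM (Liu & Layland) bound for 2 tasks = 0.828427; compare with U = 11/35 (approx. 0.314286)
U <= bound, so schedulable by RM sufficient condition.

0.3143


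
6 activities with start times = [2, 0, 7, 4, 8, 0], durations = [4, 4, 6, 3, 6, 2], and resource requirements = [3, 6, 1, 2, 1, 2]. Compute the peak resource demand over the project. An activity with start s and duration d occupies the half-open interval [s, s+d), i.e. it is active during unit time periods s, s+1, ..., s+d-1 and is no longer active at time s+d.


Each activity i is active on [start_i, start_i + duration_i).
Compute total resource usage per time slot:
  t=0: active resources = [6, 2], total = 8
  t=1: active resources = [6, 2], total = 8
  t=2: active resources = [3, 6], total = 9
  t=3: active resources = [3, 6], total = 9
  t=4: active resources = [3, 2], total = 5
  t=5: active resources = [3, 2], total = 5
  t=6: active resources = [2], total = 2
  t=7: active resources = [1], total = 1
  t=8: active resources = [1, 1], total = 2
  t=9: active resources = [1, 1], total = 2
  t=10: active resources = [1, 1], total = 2
  t=11: active resources = [1, 1], total = 2
  t=12: active resources = [1, 1], total = 2
  t=13: active resources = [1], total = 1
Peak resource demand = 9

9


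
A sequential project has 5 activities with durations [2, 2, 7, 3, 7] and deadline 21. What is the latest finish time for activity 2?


LF(activity 2) = deadline - sum of successor durations
Successors: activities 3 through 5 with durations [7, 3, 7]
Sum of successor durations = 17
LF = 21 - 17 = 4

4


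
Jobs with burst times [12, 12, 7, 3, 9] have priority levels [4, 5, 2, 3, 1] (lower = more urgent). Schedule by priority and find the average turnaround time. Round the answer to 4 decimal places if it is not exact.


Sort by priority (ascending = highest first):
Order: [(1, 9), (2, 7), (3, 3), (4, 12), (5, 12)]
Completion times:
  Priority 1, burst=9, C=9
  Priority 2, burst=7, C=16
  Priority 3, burst=3, C=19
  Priority 4, burst=12, C=31
  Priority 5, burst=12, C=43
Average turnaround = 118/5 = 23.6

23.6


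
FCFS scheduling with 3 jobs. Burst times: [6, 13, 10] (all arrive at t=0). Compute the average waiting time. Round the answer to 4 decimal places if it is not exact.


FCFS order (as given): [6, 13, 10]
Waiting times:
  Job 1: wait = 0
  Job 2: wait = 6
  Job 3: wait = 19
Sum of waiting times = 25
Average waiting time = 25/3 = 8.3333

8.3333


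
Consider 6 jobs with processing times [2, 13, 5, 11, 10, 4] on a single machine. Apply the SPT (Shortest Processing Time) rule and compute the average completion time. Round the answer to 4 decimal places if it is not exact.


Sort jobs by processing time (SPT order): [2, 4, 5, 10, 11, 13]
Compute completion times sequentially:
  Job 1: processing = 2, completes at 2
  Job 2: processing = 4, completes at 6
  Job 3: processing = 5, completes at 11
  Job 4: processing = 10, completes at 21
  Job 5: processing = 11, completes at 32
  Job 6: processing = 13, completes at 45
Sum of completion times = 117
Average completion time = 117/6 = 19.5

19.5


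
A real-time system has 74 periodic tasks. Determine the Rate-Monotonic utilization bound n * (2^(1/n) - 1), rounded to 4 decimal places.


Compute 2^(1/74) = 1.0094108601
Subtract 1: 1.0094108601 - 1 = 0.0094108601
Multiply by n: 74 * 0.0094108601 = 0.6964036474
Round to 4 dp: 0.6964

0.6964


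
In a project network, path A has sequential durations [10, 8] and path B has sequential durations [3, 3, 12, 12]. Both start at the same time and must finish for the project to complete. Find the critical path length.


Path A total = 10 + 8 = 18
Path B total = 3 + 3 + 12 + 12 = 30
Critical path = longest path = max(18, 30) = 30

30


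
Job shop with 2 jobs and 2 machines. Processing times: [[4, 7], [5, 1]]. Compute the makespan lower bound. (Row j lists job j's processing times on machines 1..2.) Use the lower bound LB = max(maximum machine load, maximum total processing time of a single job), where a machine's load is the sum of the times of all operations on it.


Machine loads:
  Machine 1: 4 + 5 = 9
  Machine 2: 7 + 1 = 8
Max machine load = 9
Job totals:
  Job 1: 11
  Job 2: 6
Max job total = 11
Lower bound = max(9, 11) = 11

11


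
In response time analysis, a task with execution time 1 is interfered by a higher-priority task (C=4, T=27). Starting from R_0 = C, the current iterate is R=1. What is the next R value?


R_next = C + ceil(R_prev / T_hp) * C_hp
ceil(1 / 27) = ceil(0.037) = 1
Interference = 1 * 4 = 4
R_next = 1 + 4 = 5

5


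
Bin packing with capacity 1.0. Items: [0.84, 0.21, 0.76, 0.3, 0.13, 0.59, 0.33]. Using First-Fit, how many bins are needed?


Place items sequentially using First-Fit:
  Item 0.84 -> new Bin 1
  Item 0.21 -> new Bin 2
  Item 0.76 -> Bin 2 (now 0.97)
  Item 0.3 -> new Bin 3
  Item 0.13 -> Bin 1 (now 0.97)
  Item 0.59 -> Bin 3 (now 0.89)
  Item 0.33 -> new Bin 4
Total bins used = 4

4


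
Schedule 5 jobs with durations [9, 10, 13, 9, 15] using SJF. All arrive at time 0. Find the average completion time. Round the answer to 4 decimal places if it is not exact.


SJF order (ascending): [9, 9, 10, 13, 15]
Completion times:
  Job 1: burst=9, C=9
  Job 2: burst=9, C=18
  Job 3: burst=10, C=28
  Job 4: burst=13, C=41
  Job 5: burst=15, C=56
Average completion = 152/5 = 30.4

30.4


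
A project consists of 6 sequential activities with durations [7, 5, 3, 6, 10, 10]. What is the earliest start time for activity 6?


Activity 6 starts after activities 1 through 5 complete.
Predecessor durations: [7, 5, 3, 6, 10]
ES = 7 + 5 + 3 + 6 + 10 = 31

31


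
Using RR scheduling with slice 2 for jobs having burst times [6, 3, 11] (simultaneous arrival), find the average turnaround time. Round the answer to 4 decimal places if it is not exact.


Time quantum = 2
Execution trace:
  J1 runs 2 units, time = 2
  J2 runs 2 units, time = 4
  J3 runs 2 units, time = 6
  J1 runs 2 units, time = 8
  J2 runs 1 units, time = 9
  J3 runs 2 units, time = 11
  J1 runs 2 units, time = 13
  J3 runs 2 units, time = 15
  J3 runs 2 units, time = 17
  J3 runs 2 units, time = 19
  J3 runs 1 units, time = 20
Finish times: [13, 9, 20]
Average turnaround = 42/3 = 14.0

14.0


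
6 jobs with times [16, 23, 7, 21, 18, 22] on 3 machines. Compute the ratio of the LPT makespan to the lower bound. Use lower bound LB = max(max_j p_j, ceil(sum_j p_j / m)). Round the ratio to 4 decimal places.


LPT order: [23, 22, 21, 18, 16, 7]
Machine loads after assignment: [30, 38, 39]
LPT makespan = 39
Lower bound = max(max_job, ceil(total/3)) = max(23, 36) = 36
Ratio = 39 / 36 = 1.0833

1.0833


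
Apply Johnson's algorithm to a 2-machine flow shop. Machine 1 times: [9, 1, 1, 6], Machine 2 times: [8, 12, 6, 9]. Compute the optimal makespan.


Apply Johnson's rule:
  Group 1 (a <= b): [(2, 1, 12), (3, 1, 6), (4, 6, 9)]
  Group 2 (a > b): [(1, 9, 8)]
Optimal job order: [2, 3, 4, 1]
Schedule:
  Job 2: M1 done at 1, M2 done at 13
  Job 3: M1 done at 2, M2 done at 19
  Job 4: M1 done at 8, M2 done at 28
  Job 1: M1 done at 17, M2 done at 36
Makespan = 36

36


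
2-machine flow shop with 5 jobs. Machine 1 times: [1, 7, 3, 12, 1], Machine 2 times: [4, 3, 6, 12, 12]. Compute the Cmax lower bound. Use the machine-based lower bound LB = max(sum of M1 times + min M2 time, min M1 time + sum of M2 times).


LB1 = sum(M1 times) + min(M2 times) = 24 + 3 = 27
LB2 = min(M1 times) + sum(M2 times) = 1 + 37 = 38
Lower bound = max(LB1, LB2) = max(27, 38) = 38

38


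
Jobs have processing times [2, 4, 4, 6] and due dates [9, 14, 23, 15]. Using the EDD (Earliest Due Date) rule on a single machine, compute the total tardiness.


Sort by due date (EDD order): [(2, 9), (4, 14), (6, 15), (4, 23)]
Compute completion times and tardiness:
  Job 1: p=2, d=9, C=2, tardiness=max(0,2-9)=0
  Job 2: p=4, d=14, C=6, tardiness=max(0,6-14)=0
  Job 3: p=6, d=15, C=12, tardiness=max(0,12-15)=0
  Job 4: p=4, d=23, C=16, tardiness=max(0,16-23)=0
Total tardiness = 0

0


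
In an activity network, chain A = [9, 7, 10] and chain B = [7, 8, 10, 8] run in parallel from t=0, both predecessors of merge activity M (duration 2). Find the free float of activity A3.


ES(A3) = sum of predecessors on chain A = 16
EF(A3) = ES + duration = 16 + 10 = 26
Successor of A3 is M. ES(M) = max(sum(A), sum(B)) = max(26, 33) = 33
Free float = ES(successor) - EF(current) = 33 - 26 = 7

7


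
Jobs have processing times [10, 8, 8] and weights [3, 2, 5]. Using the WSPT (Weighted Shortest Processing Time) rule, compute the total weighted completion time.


Compute p/w ratios and sort ascending (WSPT): [(8, 5), (10, 3), (8, 2)]
Compute weighted completion times:
  Job (p=8,w=5): C=8, w*C=5*8=40
  Job (p=10,w=3): C=18, w*C=3*18=54
  Job (p=8,w=2): C=26, w*C=2*26=52
Total weighted completion time = 146

146


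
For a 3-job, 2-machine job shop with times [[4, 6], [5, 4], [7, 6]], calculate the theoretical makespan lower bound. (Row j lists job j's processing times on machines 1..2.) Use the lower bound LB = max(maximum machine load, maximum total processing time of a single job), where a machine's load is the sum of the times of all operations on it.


Machine loads:
  Machine 1: 4 + 5 + 7 = 16
  Machine 2: 6 + 4 + 6 = 16
Max machine load = 16
Job totals:
  Job 1: 10
  Job 2: 9
  Job 3: 13
Max job total = 13
Lower bound = max(16, 13) = 16

16


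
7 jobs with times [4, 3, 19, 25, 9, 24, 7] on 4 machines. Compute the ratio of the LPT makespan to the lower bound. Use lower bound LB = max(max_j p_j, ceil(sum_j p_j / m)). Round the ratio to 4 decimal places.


LPT order: [25, 24, 19, 9, 7, 4, 3]
Machine loads after assignment: [25, 24, 22, 20]
LPT makespan = 25
Lower bound = max(max_job, ceil(total/4)) = max(25, 23) = 25
Ratio = 25 / 25 = 1.0

1.0


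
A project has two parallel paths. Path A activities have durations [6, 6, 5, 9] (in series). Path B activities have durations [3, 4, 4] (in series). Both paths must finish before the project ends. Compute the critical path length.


Path A total = 6 + 6 + 5 + 9 = 26
Path B total = 3 + 4 + 4 = 11
Critical path = longest path = max(26, 11) = 26

26


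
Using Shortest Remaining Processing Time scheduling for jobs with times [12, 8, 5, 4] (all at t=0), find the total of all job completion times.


Since all jobs arrive at t=0, SRPT equals SPT ordering.
SPT order: [4, 5, 8, 12]
Completion times:
  Job 1: p=4, C=4
  Job 2: p=5, C=9
  Job 3: p=8, C=17
  Job 4: p=12, C=29
Total completion time = 4 + 9 + 17 + 29 = 59

59


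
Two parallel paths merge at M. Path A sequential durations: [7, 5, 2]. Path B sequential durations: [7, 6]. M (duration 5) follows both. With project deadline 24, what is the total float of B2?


Forward pass: ES(B2) = sum of predecessors on chain B = 7
EF = ES + duration = 7 + 6 = 13
Backward pass: LF(M) = deadline = 24; LS(M) = 24 - 5 = 19
LF(B2) = LS(M) - sum(successors on chain B) = 19 - 0 = 19
LS = LF - duration = 19 - 6 = 13
Total float = LS - ES = 13 - 7 = 6

6


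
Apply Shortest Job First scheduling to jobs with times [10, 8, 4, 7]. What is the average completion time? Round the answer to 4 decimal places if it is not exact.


SJF order (ascending): [4, 7, 8, 10]
Completion times:
  Job 1: burst=4, C=4
  Job 2: burst=7, C=11
  Job 3: burst=8, C=19
  Job 4: burst=10, C=29
Average completion = 63/4 = 15.75

15.75


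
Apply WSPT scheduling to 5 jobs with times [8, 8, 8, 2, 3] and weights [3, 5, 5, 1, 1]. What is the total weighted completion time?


Compute p/w ratios and sort ascending (WSPT): [(8, 5), (8, 5), (2, 1), (8, 3), (3, 1)]
Compute weighted completion times:
  Job (p=8,w=5): C=8, w*C=5*8=40
  Job (p=8,w=5): C=16, w*C=5*16=80
  Job (p=2,w=1): C=18, w*C=1*18=18
  Job (p=8,w=3): C=26, w*C=3*26=78
  Job (p=3,w=1): C=29, w*C=1*29=29
Total weighted completion time = 245

245


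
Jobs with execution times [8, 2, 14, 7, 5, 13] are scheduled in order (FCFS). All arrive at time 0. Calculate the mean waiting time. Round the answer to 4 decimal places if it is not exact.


FCFS order (as given): [8, 2, 14, 7, 5, 13]
Waiting times:
  Job 1: wait = 0
  Job 2: wait = 8
  Job 3: wait = 10
  Job 4: wait = 24
  Job 5: wait = 31
  Job 6: wait = 36
Sum of waiting times = 109
Average waiting time = 109/6 = 18.1667

18.1667


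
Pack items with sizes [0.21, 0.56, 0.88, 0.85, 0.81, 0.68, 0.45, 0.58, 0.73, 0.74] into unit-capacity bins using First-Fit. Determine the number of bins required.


Place items sequentially using First-Fit:
  Item 0.21 -> new Bin 1
  Item 0.56 -> Bin 1 (now 0.77)
  Item 0.88 -> new Bin 2
  Item 0.85 -> new Bin 3
  Item 0.81 -> new Bin 4
  Item 0.68 -> new Bin 5
  Item 0.45 -> new Bin 6
  Item 0.58 -> new Bin 7
  Item 0.73 -> new Bin 8
  Item 0.74 -> new Bin 9
Total bins used = 9

9


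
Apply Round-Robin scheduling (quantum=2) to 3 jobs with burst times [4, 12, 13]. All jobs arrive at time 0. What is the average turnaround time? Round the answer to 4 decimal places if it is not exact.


Time quantum = 2
Execution trace:
  J1 runs 2 units, time = 2
  J2 runs 2 units, time = 4
  J3 runs 2 units, time = 6
  J1 runs 2 units, time = 8
  J2 runs 2 units, time = 10
  J3 runs 2 units, time = 12
  J2 runs 2 units, time = 14
  J3 runs 2 units, time = 16
  J2 runs 2 units, time = 18
  J3 runs 2 units, time = 20
  J2 runs 2 units, time = 22
  J3 runs 2 units, time = 24
  J2 runs 2 units, time = 26
  J3 runs 2 units, time = 28
  J3 runs 1 units, time = 29
Finish times: [8, 26, 29]
Average turnaround = 63/3 = 21.0

21.0


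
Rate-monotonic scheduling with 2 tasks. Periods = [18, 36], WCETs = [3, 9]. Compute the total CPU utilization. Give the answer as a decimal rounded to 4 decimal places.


Compute individual utilizations (exact fractions):
  Task 1: C/T = 3/18 = 1/6 (approx. 0.1667)
  Task 2: C/T = 9/36 = 1/4 (approx. 0.25)
Total utilization U = 1/6 + 1/4 = 5/12
Rounded to 4 decimal places: U = 0.4167
RM (Liu & Layland) bound for 2 tasks = 0.828427; compare with U = 5/12 (approx. 0.416667)
U <= bound, so schedulable by RM sufficient condition.

0.4167


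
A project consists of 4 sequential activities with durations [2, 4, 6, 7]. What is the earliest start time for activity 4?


Activity 4 starts after activities 1 through 3 complete.
Predecessor durations: [2, 4, 6]
ES = 2 + 4 + 6 = 12

12


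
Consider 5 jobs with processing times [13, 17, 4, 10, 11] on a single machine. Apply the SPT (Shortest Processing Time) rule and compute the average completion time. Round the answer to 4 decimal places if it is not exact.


Sort jobs by processing time (SPT order): [4, 10, 11, 13, 17]
Compute completion times sequentially:
  Job 1: processing = 4, completes at 4
  Job 2: processing = 10, completes at 14
  Job 3: processing = 11, completes at 25
  Job 4: processing = 13, completes at 38
  Job 5: processing = 17, completes at 55
Sum of completion times = 136
Average completion time = 136/5 = 27.2

27.2


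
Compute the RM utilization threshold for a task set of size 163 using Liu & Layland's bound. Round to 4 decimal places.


Compute 2^(1/163) = 1.0042614911
Subtract 1: 1.0042614911 - 1 = 0.0042614911
Multiply by n: 163 * 0.0042614911 = 0.6946230493
Round to 4 dp: 0.6946

0.6946


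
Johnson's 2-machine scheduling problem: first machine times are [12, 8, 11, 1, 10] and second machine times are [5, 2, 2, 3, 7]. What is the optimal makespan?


Apply Johnson's rule:
  Group 1 (a <= b): [(4, 1, 3)]
  Group 2 (a > b): [(5, 10, 7), (1, 12, 5), (2, 8, 2), (3, 11, 2)]
Optimal job order: [4, 5, 1, 2, 3]
Schedule:
  Job 4: M1 done at 1, M2 done at 4
  Job 5: M1 done at 11, M2 done at 18
  Job 1: M1 done at 23, M2 done at 28
  Job 2: M1 done at 31, M2 done at 33
  Job 3: M1 done at 42, M2 done at 44
Makespan = 44

44


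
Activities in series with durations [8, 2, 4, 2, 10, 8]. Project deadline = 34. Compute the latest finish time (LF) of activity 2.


LF(activity 2) = deadline - sum of successor durations
Successors: activities 3 through 6 with durations [4, 2, 10, 8]
Sum of successor durations = 24
LF = 34 - 24 = 10

10


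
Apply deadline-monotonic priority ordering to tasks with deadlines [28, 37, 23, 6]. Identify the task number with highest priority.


Sort tasks by relative deadline (ascending):
  Task 4: deadline = 6
  Task 3: deadline = 23
  Task 1: deadline = 28
  Task 2: deadline = 37
Priority order (highest first): [4, 3, 1, 2]
Highest priority task = 4

4


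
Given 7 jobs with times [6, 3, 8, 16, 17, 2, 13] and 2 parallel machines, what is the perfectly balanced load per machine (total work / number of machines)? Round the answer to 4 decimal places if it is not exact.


Total processing time = 6 + 3 + 8 + 16 + 17 + 2 + 13 = 65
Number of machines = 2
Ideal balanced load = 65 / 2 = 32.5

32.5


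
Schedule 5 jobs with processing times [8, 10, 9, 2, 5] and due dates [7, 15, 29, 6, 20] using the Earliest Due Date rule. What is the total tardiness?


Sort by due date (EDD order): [(2, 6), (8, 7), (10, 15), (5, 20), (9, 29)]
Compute completion times and tardiness:
  Job 1: p=2, d=6, C=2, tardiness=max(0,2-6)=0
  Job 2: p=8, d=7, C=10, tardiness=max(0,10-7)=3
  Job 3: p=10, d=15, C=20, tardiness=max(0,20-15)=5
  Job 4: p=5, d=20, C=25, tardiness=max(0,25-20)=5
  Job 5: p=9, d=29, C=34, tardiness=max(0,34-29)=5
Total tardiness = 18

18


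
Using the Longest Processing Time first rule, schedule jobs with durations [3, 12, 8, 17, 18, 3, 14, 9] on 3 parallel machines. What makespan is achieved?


Sort jobs in decreasing order (LPT): [18, 17, 14, 12, 9, 8, 3, 3]
Assign each job to the least loaded machine:
  Machine 1: jobs [18, 8, 3], load = 29
  Machine 2: jobs [17, 9, 3], load = 29
  Machine 3: jobs [14, 12], load = 26
Makespan = max load = 29

29


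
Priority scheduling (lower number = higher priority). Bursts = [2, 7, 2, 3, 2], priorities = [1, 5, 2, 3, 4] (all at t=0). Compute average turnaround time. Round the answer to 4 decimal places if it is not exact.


Sort by priority (ascending = highest first):
Order: [(1, 2), (2, 2), (3, 3), (4, 2), (5, 7)]
Completion times:
  Priority 1, burst=2, C=2
  Priority 2, burst=2, C=4
  Priority 3, burst=3, C=7
  Priority 4, burst=2, C=9
  Priority 5, burst=7, C=16
Average turnaround = 38/5 = 7.6

7.6


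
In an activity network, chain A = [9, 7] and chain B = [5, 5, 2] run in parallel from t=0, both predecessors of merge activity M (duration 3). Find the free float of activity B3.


ES(B3) = sum of predecessors on chain B = 10
EF(B3) = ES + duration = 10 + 2 = 12
Successor of B3 is M. ES(M) = max(sum(A), sum(B)) = max(16, 12) = 16
Free float = ES(successor) - EF(current) = 16 - 12 = 4

4


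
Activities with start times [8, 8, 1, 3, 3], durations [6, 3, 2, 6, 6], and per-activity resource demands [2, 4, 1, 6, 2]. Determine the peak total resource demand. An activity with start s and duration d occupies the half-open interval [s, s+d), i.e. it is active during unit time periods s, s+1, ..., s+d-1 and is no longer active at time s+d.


Each activity i is active on [start_i, start_i + duration_i).
Compute total resource usage per time slot:
  t=0: active resources = [], total = 0
  t=1: active resources = [1], total = 1
  t=2: active resources = [1], total = 1
  t=3: active resources = [6, 2], total = 8
  t=4: active resources = [6, 2], total = 8
  t=5: active resources = [6, 2], total = 8
  t=6: active resources = [6, 2], total = 8
  t=7: active resources = [6, 2], total = 8
  t=8: active resources = [2, 4, 6, 2], total = 14
  t=9: active resources = [2, 4], total = 6
  t=10: active resources = [2, 4], total = 6
  t=11: active resources = [2], total = 2
  t=12: active resources = [2], total = 2
  t=13: active resources = [2], total = 2
Peak resource demand = 14

14


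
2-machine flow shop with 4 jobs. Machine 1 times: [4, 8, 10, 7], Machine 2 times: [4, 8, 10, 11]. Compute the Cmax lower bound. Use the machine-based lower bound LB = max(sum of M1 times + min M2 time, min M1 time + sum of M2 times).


LB1 = sum(M1 times) + min(M2 times) = 29 + 4 = 33
LB2 = min(M1 times) + sum(M2 times) = 4 + 33 = 37
Lower bound = max(LB1, LB2) = max(33, 37) = 37

37


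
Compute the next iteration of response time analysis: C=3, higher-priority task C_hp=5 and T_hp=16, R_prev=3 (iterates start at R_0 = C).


R_next = C + ceil(R_prev / T_hp) * C_hp
ceil(3 / 16) = ceil(0.1875) = 1
Interference = 1 * 5 = 5
R_next = 3 + 5 = 8

8


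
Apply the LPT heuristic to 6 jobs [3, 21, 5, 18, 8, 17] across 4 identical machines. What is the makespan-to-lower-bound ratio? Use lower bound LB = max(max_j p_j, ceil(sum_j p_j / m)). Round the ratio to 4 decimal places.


LPT order: [21, 18, 17, 8, 5, 3]
Machine loads after assignment: [21, 18, 17, 16]
LPT makespan = 21
Lower bound = max(max_job, ceil(total/4)) = max(21, 18) = 21
Ratio = 21 / 21 = 1.0

1.0


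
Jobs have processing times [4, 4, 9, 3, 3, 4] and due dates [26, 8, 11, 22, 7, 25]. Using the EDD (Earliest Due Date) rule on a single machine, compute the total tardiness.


Sort by due date (EDD order): [(3, 7), (4, 8), (9, 11), (3, 22), (4, 25), (4, 26)]
Compute completion times and tardiness:
  Job 1: p=3, d=7, C=3, tardiness=max(0,3-7)=0
  Job 2: p=4, d=8, C=7, tardiness=max(0,7-8)=0
  Job 3: p=9, d=11, C=16, tardiness=max(0,16-11)=5
  Job 4: p=3, d=22, C=19, tardiness=max(0,19-22)=0
  Job 5: p=4, d=25, C=23, tardiness=max(0,23-25)=0
  Job 6: p=4, d=26, C=27, tardiness=max(0,27-26)=1
Total tardiness = 6

6


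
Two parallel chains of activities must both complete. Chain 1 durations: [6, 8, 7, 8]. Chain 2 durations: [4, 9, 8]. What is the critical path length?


Path A total = 6 + 8 + 7 + 8 = 29
Path B total = 4 + 9 + 8 = 21
Critical path = longest path = max(29, 21) = 29

29


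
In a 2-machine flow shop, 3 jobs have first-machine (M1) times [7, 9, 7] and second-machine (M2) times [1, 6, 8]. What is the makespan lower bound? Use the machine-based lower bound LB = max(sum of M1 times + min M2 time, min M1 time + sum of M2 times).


LB1 = sum(M1 times) + min(M2 times) = 23 + 1 = 24
LB2 = min(M1 times) + sum(M2 times) = 7 + 15 = 22
Lower bound = max(LB1, LB2) = max(24, 22) = 24

24


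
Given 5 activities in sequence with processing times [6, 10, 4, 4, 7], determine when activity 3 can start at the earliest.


Activity 3 starts after activities 1 through 2 complete.
Predecessor durations: [6, 10]
ES = 6 + 10 = 16

16


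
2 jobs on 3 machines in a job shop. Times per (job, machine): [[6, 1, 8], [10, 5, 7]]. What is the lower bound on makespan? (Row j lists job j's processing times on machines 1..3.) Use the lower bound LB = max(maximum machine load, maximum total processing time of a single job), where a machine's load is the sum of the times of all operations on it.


Machine loads:
  Machine 1: 6 + 10 = 16
  Machine 2: 1 + 5 = 6
  Machine 3: 8 + 7 = 15
Max machine load = 16
Job totals:
  Job 1: 15
  Job 2: 22
Max job total = 22
Lower bound = max(16, 22) = 22

22


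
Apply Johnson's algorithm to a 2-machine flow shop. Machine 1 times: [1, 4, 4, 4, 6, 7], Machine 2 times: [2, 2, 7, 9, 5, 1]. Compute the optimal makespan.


Apply Johnson's rule:
  Group 1 (a <= b): [(1, 1, 2), (3, 4, 7), (4, 4, 9)]
  Group 2 (a > b): [(5, 6, 5), (2, 4, 2), (6, 7, 1)]
Optimal job order: [1, 3, 4, 5, 2, 6]
Schedule:
  Job 1: M1 done at 1, M2 done at 3
  Job 3: M1 done at 5, M2 done at 12
  Job 4: M1 done at 9, M2 done at 21
  Job 5: M1 done at 15, M2 done at 26
  Job 2: M1 done at 19, M2 done at 28
  Job 6: M1 done at 26, M2 done at 29
Makespan = 29

29


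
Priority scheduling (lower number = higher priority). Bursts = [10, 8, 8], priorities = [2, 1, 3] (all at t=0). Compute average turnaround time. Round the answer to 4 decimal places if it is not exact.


Sort by priority (ascending = highest first):
Order: [(1, 8), (2, 10), (3, 8)]
Completion times:
  Priority 1, burst=8, C=8
  Priority 2, burst=10, C=18
  Priority 3, burst=8, C=26
Average turnaround = 52/3 = 17.3333

17.3333


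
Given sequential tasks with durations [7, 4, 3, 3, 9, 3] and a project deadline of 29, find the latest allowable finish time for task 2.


LF(activity 2) = deadline - sum of successor durations
Successors: activities 3 through 6 with durations [3, 3, 9, 3]
Sum of successor durations = 18
LF = 29 - 18 = 11

11


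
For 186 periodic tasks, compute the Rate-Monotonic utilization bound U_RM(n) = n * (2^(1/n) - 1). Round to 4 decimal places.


Compute 2^(1/186) = 1.0037335501
Subtract 1: 1.0037335501 - 1 = 0.0037335501
Multiply by n: 186 * 0.0037335501 = 0.6944403186
Round to 4 dp: 0.6944

0.6944


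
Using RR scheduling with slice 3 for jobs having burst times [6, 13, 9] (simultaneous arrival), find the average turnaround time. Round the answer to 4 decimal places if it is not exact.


Time quantum = 3
Execution trace:
  J1 runs 3 units, time = 3
  J2 runs 3 units, time = 6
  J3 runs 3 units, time = 9
  J1 runs 3 units, time = 12
  J2 runs 3 units, time = 15
  J3 runs 3 units, time = 18
  J2 runs 3 units, time = 21
  J3 runs 3 units, time = 24
  J2 runs 3 units, time = 27
  J2 runs 1 units, time = 28
Finish times: [12, 28, 24]
Average turnaround = 64/3 = 21.3333

21.3333


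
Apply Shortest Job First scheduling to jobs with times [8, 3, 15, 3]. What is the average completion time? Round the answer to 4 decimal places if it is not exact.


SJF order (ascending): [3, 3, 8, 15]
Completion times:
  Job 1: burst=3, C=3
  Job 2: burst=3, C=6
  Job 3: burst=8, C=14
  Job 4: burst=15, C=29
Average completion = 52/4 = 13.0

13.0


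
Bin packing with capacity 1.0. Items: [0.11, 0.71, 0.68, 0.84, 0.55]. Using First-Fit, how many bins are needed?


Place items sequentially using First-Fit:
  Item 0.11 -> new Bin 1
  Item 0.71 -> Bin 1 (now 0.82)
  Item 0.68 -> new Bin 2
  Item 0.84 -> new Bin 3
  Item 0.55 -> new Bin 4
Total bins used = 4

4


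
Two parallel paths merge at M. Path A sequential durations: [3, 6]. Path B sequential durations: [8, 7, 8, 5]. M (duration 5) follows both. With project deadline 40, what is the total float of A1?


Forward pass: ES(A1) = sum of predecessors on chain A = 0
EF = ES + duration = 0 + 3 = 3
Backward pass: LF(M) = deadline = 40; LS(M) = 40 - 5 = 35
LF(A1) = LS(M) - sum(successors on chain A) = 35 - 6 = 29
LS = LF - duration = 29 - 3 = 26
Total float = LS - ES = 26 - 0 = 26

26
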